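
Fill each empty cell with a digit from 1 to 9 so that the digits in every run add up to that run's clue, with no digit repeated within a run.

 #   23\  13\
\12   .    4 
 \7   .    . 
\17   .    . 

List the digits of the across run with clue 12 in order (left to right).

8 4

17 in 2 cells must be {8,9}; 23 in 3 cells must be {6,8,9}.
R1C1 = 12 − 4 = 8 completes the 12 across.
Given what's placed, R2C1 must be 6 to fit the 7 across and 23 down.
R2C2 = 7 − 6 = 1 completes the 7 across.
R3C1 = 23 − 14 = 9 completes the 23 down.
R3C2 = 17 − 9 = 8 completes the 17 across.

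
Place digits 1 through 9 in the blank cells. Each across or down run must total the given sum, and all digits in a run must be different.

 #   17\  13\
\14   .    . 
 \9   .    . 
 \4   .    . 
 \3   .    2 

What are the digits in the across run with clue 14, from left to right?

4 in 2 cells must be {1,3}; 3 in 2 cells must be {1,2}.
R1C2 = 6: the only remaining digit allowed by both the 14 across and the 13 down.
Given what's placed, R3C2 must be 1 to fit the 4 across and 13 down.
R4C1 = 3 − 2 = 1 completes the 3 across.
R1C1 = 14 − 6 = 8 completes the 14 across.
R2C2 = 13 − 9 = 4 completes the 13 down.
R3C1 = 4 − 1 = 3 completes the 4 across.
R2C1 = 9 − 4 = 5 completes the 9 across.

8, 6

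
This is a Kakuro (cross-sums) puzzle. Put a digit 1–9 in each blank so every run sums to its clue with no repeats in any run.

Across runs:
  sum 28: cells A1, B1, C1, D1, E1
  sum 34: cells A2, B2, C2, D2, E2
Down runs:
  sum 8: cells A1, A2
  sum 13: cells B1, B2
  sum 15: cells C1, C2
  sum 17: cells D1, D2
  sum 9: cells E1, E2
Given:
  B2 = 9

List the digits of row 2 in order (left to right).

6 9 7 8 4

34 in 5 cells must be {4,6,7,8,9}; 17 in 2 cells must be {8,9}.
B1 = 13 − 9 = 4 completes the 13 down.
Given what's placed, D2 must be 8 to fit the 34 across and 17 down.
D1 = 17 − 8 = 9 completes the 17 down.
No cell is forced outright now. C2 can only be 6 or 7 (the digits allowed by both its 34 across and its 15 down). If C2 = 6: then C1 would have to be in {1,2,3,5,6,7,8} for the 28 across but in {9} for the 15 down — contradiction. So C2 = 7.
C1 = 15 − 7 = 8 completes the 15 down.
Given what's placed, A2 must be 6 to fit the 34 across and 8 down.
E2 = 34 − 30 = 4 completes the 34 across.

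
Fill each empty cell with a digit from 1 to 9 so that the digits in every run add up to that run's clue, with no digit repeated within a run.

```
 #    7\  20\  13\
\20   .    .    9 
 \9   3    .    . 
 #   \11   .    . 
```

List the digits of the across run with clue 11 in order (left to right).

8 3

R1C1 = 7 − 3 = 4 completes the 7 down.
R1C2 = 20 − 13 = 7 completes the 20 across.
Given what's placed, R2C3 must be 1 to fit the 9 across and 13 down.
R3C3 = 13 − 10 = 3 completes the 13 down.
R2C2 = 9 − 4 = 5 completes the 9 across.
R3C2 = 11 − 3 = 8 completes the 11 across.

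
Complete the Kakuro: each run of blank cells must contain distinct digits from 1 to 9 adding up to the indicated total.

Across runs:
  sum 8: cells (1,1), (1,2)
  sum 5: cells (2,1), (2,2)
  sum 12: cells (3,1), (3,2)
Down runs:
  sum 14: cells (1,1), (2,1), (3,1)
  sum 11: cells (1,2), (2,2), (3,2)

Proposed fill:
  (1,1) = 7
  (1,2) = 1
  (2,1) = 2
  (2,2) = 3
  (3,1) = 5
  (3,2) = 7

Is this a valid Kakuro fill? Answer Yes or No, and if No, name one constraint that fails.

Across: 7+1=8; 2+3=5; 5+7=12. Down: 7+2+5=14; 1+3+7=11. No digit repeats within any run.

Yes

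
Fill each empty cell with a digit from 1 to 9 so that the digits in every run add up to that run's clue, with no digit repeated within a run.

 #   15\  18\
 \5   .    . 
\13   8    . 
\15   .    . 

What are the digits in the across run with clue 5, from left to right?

1, 4

R2C2 = 13 − 8 = 5 completes the 13 across.
Given what's placed, R3C1 must be 6 to fit the 15 across and 15 down.
R3C2 = 15 − 6 = 9 completes the 15 across.
R1C1 = 15 − 14 = 1 completes the 15 down.
R1C2 = 5 − 1 = 4 completes the 5 across.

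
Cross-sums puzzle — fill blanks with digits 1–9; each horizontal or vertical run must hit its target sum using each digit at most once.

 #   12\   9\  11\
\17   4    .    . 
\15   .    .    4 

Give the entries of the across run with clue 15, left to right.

8 3 4

R1C3 = 11 − 4 = 7 completes the 11 down.
R2C1 = 12 − 4 = 8 completes the 12 down.
R2C2 = 15 − 12 = 3 completes the 15 across.
R1C2 = 17 − 11 = 6 completes the 17 across.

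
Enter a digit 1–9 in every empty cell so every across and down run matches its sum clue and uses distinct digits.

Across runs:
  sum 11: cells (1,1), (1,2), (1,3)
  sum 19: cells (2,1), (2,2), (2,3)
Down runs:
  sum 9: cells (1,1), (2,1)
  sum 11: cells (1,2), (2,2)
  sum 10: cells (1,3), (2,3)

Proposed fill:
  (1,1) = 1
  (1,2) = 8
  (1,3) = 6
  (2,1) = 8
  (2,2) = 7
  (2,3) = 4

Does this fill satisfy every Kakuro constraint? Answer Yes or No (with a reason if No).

No — the down run (1,2)–(2,2) sums to 15, not 11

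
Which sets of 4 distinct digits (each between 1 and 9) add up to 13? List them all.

4 distinct digits from 1–9 sum between 10 and 30.

{1,2,3,7}; {1,2,4,6}; {1,3,4,5}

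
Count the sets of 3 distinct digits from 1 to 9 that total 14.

8

3 distinct digits from 1–9 sum between 6 and 24.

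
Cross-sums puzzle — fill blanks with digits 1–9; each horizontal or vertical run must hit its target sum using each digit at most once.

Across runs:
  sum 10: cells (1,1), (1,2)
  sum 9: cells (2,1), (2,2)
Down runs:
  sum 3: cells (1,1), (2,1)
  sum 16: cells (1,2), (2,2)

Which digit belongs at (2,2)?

7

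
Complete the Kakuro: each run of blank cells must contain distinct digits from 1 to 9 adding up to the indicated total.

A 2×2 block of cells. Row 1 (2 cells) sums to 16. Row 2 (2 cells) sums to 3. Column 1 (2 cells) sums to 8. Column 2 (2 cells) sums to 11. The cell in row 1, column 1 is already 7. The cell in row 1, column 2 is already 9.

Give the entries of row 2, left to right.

1, 2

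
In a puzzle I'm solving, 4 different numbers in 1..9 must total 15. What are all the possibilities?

4 distinct digits from 1–9 sum between 10 and 30.

{1,2,3,9}; {1,2,4,8}; {1,2,5,7}; {1,3,4,7}; {1,3,5,6}; {2,3,4,6}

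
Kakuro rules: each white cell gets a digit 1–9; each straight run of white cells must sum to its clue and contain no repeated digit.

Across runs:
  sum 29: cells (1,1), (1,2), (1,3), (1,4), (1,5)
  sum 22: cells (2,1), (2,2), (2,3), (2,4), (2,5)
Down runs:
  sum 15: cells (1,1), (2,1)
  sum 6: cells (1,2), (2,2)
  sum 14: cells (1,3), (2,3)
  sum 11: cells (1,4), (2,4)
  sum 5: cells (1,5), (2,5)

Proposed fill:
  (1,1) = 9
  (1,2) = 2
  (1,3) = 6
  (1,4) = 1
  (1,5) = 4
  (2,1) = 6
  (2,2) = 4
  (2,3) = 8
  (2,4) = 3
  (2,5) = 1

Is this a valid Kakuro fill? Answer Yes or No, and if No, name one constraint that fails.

No — the down run (1,4)–(2,4) sums to 4, not 11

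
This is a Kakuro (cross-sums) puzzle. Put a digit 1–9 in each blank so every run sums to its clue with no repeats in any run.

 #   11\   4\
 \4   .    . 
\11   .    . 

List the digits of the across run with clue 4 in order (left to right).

4 in 2 cells must be {1,3}.
The 4 across and the 11 down share only 3, so R1C1 = 3.
R1C2 = 4 − 3 = 1 completes the 4 across.
R2C1 = 11 − 3 = 8 completes the 11 down.
R2C2 = 11 − 8 = 3 completes the 11 across.

3 1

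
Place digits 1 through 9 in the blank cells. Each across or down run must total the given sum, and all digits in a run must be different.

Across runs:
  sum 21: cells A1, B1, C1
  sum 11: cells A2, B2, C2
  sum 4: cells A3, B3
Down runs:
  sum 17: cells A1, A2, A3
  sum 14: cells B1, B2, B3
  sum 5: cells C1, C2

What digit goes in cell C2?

1

4 in 2 cells must be {1,3}.
Only 4 fits C1 under both its across sum 21 and down sum 5.
C2 = 5 − 4 = 1 completes the 5 down.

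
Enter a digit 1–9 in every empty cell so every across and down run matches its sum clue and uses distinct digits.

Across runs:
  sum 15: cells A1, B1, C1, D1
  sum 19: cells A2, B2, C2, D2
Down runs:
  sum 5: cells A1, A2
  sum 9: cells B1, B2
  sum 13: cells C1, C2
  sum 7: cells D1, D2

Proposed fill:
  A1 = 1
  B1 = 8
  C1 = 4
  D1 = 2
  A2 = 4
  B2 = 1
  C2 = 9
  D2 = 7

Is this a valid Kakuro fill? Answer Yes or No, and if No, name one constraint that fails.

No — the down run D1–D2 sums to 9, not 7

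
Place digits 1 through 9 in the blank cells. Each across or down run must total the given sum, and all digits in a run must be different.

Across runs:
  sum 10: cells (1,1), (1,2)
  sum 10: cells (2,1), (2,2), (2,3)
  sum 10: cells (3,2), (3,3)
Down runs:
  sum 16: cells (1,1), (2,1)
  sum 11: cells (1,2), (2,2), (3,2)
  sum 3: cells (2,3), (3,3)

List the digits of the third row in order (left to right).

8 2

16 in 2 cells must be {7,9}; 3 in 2 cells must be {1,2}.
The 10 across and the 16 down share only 7, so (2,1) = 7.
(1,1) = 16 − 7 = 9 completes the 16 down.
(1,2) = 10 − 9 = 1 completes the 10 across.
(2,2) = 2: the only remaining digit allowed by both the 10 across and the 11 down.
(2,3) = 10 − 9 = 1 completes the 10 across.
(3,2) = 11 − 3 = 8 completes the 11 down.
(3,3) = 10 − 8 = 2 completes the 10 across.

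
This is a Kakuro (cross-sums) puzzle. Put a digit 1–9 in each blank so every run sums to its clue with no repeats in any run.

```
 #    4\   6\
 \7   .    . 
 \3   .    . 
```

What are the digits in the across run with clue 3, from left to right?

3 in 2 cells must be {1,2}; 4 in 2 cells must be {1,3}.
The 3 across and the 4 down share only 1, so R2C1 = 1.
R2C2 = 3 − 1 = 2 completes the 3 across.
R1C1 = 4 − 1 = 3 completes the 4 down.
R1C2 = 7 − 3 = 4 completes the 7 across.

1 2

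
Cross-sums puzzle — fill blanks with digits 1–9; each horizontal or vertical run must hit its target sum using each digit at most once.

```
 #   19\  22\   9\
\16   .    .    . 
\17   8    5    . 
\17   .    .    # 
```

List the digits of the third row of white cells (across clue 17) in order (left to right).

17 in 2 cells must be {8,9}.
R2C3 = 17 − 13 = 4 completes the 17 across.
Given what's placed, R3C1 must be 9 to fit the 17 across and 19 down.
R3C2 = 17 − 9 = 8 completes the 17 across.
R1C1 = 19 − 17 = 2 completes the 19 down.
R1C2 = 22 − 13 = 9 completes the 22 down.
R1C3 = 16 − 11 = 5 completes the 16 across.

9, 8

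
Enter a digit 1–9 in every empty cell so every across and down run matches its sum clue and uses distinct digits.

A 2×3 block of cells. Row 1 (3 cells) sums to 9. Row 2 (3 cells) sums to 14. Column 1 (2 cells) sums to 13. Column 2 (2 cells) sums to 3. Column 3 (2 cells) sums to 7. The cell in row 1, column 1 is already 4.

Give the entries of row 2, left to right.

9 1 4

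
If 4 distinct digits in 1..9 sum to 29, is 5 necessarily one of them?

Yes

The only way to make 29 from 4 distinct digits is {5,7,8,9}, which contains 5.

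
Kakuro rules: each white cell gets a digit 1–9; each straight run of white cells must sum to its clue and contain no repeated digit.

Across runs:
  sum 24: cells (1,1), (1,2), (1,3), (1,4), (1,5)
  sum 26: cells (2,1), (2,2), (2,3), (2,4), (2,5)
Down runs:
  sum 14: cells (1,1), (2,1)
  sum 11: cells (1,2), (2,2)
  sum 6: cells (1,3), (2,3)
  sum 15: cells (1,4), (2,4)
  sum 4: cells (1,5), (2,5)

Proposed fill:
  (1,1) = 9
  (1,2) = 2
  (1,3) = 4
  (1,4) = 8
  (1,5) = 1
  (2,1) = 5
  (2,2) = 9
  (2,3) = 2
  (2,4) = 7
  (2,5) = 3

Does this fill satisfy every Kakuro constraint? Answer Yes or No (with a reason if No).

Yes

Across: 9+2+4+8+1=24; 5+9+2+7+3=26. Down: 9+5=14; 2+9=11; 4+2=6; 8+7=15; 1+3=4. No digit repeats within any run.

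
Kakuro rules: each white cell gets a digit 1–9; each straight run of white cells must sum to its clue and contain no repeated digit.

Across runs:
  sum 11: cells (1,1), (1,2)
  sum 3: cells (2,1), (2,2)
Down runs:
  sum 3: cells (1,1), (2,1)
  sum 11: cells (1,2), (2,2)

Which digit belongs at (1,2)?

9

3 in 2 cells must be {1,2}.
The 11 across and the 3 down share only 2, so (1,1) = 2.
(1,2) = 11 − 2 = 9 completes the 11 across.
(2,1) = 3 − 2 = 1 completes the 3 down.
(2,2) = 3 − 1 = 2 completes the 3 across.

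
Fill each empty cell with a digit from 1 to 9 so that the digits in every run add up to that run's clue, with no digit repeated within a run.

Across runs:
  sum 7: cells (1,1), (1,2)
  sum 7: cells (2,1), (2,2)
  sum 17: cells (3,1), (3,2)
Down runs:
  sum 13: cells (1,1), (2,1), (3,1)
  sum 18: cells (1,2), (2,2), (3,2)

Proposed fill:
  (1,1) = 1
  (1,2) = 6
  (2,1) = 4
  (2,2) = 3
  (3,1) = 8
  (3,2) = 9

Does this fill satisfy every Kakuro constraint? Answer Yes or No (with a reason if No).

Across: 1+6=7; 4+3=7; 8+9=17. Down: 1+4+8=13; 6+3+9=18. No digit repeats within any run.

Yes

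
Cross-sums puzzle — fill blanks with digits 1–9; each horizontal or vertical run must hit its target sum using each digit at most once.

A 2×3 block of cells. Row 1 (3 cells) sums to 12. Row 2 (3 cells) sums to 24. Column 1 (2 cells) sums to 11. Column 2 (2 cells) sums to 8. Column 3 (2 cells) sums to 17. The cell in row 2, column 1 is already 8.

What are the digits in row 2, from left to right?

8 7 9

24 in 3 cells must be {7,8,9}; 17 in 2 cells must be {8,9}.
(1,1) = 11 − 8 = 3 completes the 11 down.
Given what's placed, (1,3) must be 8 to fit the 12 across and 17 down.
(2,2) = 7: the only remaining digit allowed by both the 24 across and the 8 down.
(2,3) = 24 − 15 = 9 completes the 24 across.
(1,2) = 12 − 11 = 1 completes the 12 across.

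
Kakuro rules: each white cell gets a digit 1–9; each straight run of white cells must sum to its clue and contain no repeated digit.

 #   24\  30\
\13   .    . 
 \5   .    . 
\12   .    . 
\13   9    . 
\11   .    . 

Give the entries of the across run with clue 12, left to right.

4, 8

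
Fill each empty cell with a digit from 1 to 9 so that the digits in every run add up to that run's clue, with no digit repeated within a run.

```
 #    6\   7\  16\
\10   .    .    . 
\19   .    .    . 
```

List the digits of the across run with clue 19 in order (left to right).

4 6 9

16 in 2 cells must be {7,9}.
The 10 across and the 16 down share only 7, so R1C3 = 7.
R2C3 = 16 − 7 = 9 completes the 16 down.
Nothing is forced directly, so branch on R2C1, whose candidates are 2 or 4. If R2C1 = 2: then R1C1 would have to be in {1,2} for the 10 across but in {4} for the 6 down — contradiction. So R2C1 = 4.
R1C1 = 6 − 4 = 2 completes the 6 down.
R1C2 = 10 − 9 = 1 completes the 10 across.
R2C2 = 19 − 13 = 6 completes the 19 across.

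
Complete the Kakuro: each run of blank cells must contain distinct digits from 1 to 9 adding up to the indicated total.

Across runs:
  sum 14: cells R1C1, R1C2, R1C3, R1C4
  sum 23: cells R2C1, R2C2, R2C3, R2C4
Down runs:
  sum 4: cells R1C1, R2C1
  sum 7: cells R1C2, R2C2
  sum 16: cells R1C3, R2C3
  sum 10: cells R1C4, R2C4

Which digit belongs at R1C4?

4 in 2 cells must be {1,3}; 16 in 2 cells must be {7,9}.
Only 7 fits R1C3 under both its across sum 14 and down sum 16.
R2C3 = 16 − 7 = 9 completes the 16 down.
Given what's placed, R1C1 must be 1 to fit the 14 across and 4 down.
R2C1 = 4 − 1 = 3 completes the 4 down.
No cell is forced outright now. R1C2 can only be 2 or 4 (the digits allowed by both its 14 across and its 7 down). If R1C2 = 4: that forces R1C4 = 2, after which R2C2 would have to be in {4,5,6,7} for the 23 across but in {3} for the 7 down — contradiction. So R1C2 = 2.
R1C4 = 14 − 10 = 4 completes the 14 across.

4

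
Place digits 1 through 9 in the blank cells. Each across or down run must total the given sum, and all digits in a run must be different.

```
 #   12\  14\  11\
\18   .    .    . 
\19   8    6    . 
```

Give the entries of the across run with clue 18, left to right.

R1C1 = 12 − 8 = 4 completes the 12 down.
R1C2 = 14 − 6 = 8 completes the 14 down.
R1C3 = 18 − 12 = 6 completes the 18 across.
R2C3 = 19 − 14 = 5 completes the 19 across.

4 8 6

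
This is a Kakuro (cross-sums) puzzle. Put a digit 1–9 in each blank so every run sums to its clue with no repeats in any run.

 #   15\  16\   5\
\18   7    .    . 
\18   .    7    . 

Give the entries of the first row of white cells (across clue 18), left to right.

7 9 2

16 in 2 cells must be {7,9}.
R1C2 = 16 − 7 = 9 completes the 16 down.
R1C3 = 18 − 16 = 2 completes the 18 across.
R2C1 = 15 − 7 = 8 completes the 15 down.
R2C3 = 18 − 15 = 3 completes the 18 across.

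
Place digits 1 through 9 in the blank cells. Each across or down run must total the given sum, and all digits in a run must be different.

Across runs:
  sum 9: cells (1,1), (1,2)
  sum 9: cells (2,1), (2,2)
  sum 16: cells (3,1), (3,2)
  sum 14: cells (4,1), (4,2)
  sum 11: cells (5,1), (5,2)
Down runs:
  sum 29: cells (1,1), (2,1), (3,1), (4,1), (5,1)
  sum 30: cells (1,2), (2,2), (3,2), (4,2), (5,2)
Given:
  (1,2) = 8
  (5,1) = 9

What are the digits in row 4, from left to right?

8 6

16 in 2 cells must be {7,9}.
(1,1) = 9 − 8 = 1 completes the 9 across.
(3,1) = 7: the only remaining digit allowed by both the 16 across and the 29 down.
(3,2) = 16 − 7 = 9 completes the 16 across.
Given what's placed, (4,1) must be 8 to fit the 14 across and 29 down.
(4,2) = 14 − 8 = 6 completes the 14 across.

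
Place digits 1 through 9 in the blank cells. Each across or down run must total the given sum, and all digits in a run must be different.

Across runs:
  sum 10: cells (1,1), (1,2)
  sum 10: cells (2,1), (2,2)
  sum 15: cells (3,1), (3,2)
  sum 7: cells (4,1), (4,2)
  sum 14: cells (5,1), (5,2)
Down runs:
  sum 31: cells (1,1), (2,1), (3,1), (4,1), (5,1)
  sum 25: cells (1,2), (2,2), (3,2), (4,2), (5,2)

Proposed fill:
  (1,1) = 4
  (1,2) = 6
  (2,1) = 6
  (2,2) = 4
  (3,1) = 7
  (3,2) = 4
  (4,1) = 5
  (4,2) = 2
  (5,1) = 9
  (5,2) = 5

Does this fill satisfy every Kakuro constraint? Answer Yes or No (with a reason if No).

No — the down run (1,2)–(5,2) sums to 21, not 25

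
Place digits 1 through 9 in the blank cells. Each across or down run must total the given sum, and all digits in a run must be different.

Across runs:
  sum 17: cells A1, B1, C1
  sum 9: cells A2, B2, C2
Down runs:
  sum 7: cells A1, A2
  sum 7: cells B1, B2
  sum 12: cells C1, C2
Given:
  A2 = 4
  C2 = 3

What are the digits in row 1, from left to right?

A1 = 7 − 4 = 3 completes the 7 down.
C1 = 12 − 3 = 9 completes the 12 down.
B2 = 9 − 7 = 2 completes the 9 across.
B1 = 17 − 12 = 5 completes the 17 across.

3 5 9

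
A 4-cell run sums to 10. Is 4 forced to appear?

The only way to make 10 from 4 distinct digits is {1,2,3,4}, which contains 4.

Yes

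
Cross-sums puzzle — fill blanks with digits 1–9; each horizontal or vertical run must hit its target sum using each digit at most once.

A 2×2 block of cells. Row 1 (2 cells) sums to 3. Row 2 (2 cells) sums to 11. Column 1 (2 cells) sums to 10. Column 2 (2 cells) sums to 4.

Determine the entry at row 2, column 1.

8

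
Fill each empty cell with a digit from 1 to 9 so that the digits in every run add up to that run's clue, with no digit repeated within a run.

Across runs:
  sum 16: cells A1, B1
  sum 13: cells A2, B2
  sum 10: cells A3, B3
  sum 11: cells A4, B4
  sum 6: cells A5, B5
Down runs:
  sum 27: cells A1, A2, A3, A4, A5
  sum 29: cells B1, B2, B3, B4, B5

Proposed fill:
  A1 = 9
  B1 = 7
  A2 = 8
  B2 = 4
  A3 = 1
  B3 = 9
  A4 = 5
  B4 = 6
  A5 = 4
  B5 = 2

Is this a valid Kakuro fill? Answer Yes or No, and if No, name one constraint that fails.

No — the across run A2–B2 sums to 12, not 13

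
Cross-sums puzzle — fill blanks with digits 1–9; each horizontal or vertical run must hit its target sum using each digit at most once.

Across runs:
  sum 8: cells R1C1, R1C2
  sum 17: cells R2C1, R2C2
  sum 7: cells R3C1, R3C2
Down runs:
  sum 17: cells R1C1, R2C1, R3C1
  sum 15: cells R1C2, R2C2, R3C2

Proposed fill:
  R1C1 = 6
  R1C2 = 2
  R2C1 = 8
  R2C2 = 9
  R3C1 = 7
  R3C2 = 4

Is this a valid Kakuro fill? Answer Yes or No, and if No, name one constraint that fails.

No — the across run R3C1–R3C2 sums to 11, not 7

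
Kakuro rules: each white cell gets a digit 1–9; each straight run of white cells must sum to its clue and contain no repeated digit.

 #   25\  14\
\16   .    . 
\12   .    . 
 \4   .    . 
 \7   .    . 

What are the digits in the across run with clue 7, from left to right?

16 in 2 cells must be {7,9}; 4 in 2 cells must be {1,3}.
Only 7 fits R1C2 under both its across sum 16 and down sum 14.
Given what's placed, R2C2 must be 4 to fit the 12 across and 14 down.
R3C2 = 1: the only remaining digit allowed by both the 4 across and the 14 down.
R4C2 = 14 − 12 = 2 completes the 14 down.
R1C1 = 16 − 7 = 9 completes the 16 across.
R2C1 = 12 − 4 = 8 completes the 12 across.
R3C1 = 4 − 1 = 3 completes the 4 across.
R4C1 = 7 − 2 = 5 completes the 7 across.

5 2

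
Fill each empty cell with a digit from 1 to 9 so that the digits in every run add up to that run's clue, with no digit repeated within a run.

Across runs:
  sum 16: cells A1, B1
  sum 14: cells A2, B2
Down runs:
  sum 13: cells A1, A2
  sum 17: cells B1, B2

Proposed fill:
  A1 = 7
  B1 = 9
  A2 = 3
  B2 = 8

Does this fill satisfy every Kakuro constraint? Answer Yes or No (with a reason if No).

No — the across run A2–B2 sums to 11, not 14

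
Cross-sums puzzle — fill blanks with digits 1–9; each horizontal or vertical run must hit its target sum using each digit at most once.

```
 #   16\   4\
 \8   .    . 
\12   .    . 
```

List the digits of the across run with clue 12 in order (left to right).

9 3

16 in 2 cells must be {7,9}; 4 in 2 cells must be {1,3}.
The 8 across and the 16 down share only 7, so R1C1 = 7.
R1C2 = 8 − 7 = 1 completes the 8 across.
R2C1 = 16 − 7 = 9 completes the 16 down.
R2C2 = 12 − 9 = 3 completes the 12 across.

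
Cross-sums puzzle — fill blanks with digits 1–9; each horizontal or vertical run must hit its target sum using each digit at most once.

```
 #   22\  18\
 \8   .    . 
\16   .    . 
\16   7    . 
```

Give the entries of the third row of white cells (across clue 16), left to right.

7 9

16 in 2 cells must be {7,9}.
R1C1 = 6: the only remaining digit allowed by both the 8 across and the 22 down.
R1C2 = 8 − 6 = 2 completes the 8 across.
R2C1 = 22 − 13 = 9 completes the 22 down.
R2C2 = 16 − 9 = 7 completes the 16 across.
R3C2 = 16 − 7 = 9 completes the 16 across.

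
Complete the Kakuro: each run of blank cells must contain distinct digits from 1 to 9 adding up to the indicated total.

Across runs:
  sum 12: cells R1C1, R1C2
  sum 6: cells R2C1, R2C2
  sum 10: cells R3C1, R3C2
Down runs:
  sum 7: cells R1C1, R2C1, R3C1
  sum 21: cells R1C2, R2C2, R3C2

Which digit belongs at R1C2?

8

7 in 3 cells must be {1,2,4}.
The 12 across and the 7 down share only 4, so R1C1 = 4.
R1C2 = 12 − 4 = 8 completes the 12 across.
Given what's placed, R2C2 must be 4 to fit the 6 across and 21 down.
R3C2 = 21 − 12 = 9 completes the 21 down.
R2C1 = 6 − 4 = 2 completes the 6 across.
R3C1 = 10 − 9 = 1 completes the 10 across.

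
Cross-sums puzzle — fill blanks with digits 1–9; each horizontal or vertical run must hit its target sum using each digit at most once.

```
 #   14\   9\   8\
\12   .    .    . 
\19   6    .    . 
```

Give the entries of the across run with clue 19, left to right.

6 8 5

R1C1 = 14 − 6 = 8 completes the 14 down.
Given what's placed, R2C3 must be 5 to fit the 19 across and 8 down.
R1C3 = 8 − 5 = 3 completes the 8 down.
R2C2 = 19 − 11 = 8 completes the 19 across.
R1C2 = 12 − 11 = 1 completes the 12 across.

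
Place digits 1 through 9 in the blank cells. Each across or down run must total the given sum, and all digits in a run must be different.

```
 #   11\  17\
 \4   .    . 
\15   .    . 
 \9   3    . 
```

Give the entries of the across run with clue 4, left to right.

1, 3

4 in 2 cells must be {1,3}.
Given what's placed, R1C1 must be 1 to fit the 4 across and 11 down.
R1C2 = 4 − 1 = 3 completes the 4 across.
R2C1 = 11 − 4 = 7 completes the 11 down.
R2C2 = 15 − 7 = 8 completes the 15 across.
R3C2 = 9 − 3 = 6 completes the 9 across.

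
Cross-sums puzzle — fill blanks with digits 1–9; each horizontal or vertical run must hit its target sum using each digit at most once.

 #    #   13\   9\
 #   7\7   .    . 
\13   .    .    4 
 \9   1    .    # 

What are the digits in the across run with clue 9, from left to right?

1 8

R1C3 = 9 − 4 = 5 completes the 9 down.
R2C1 = 7 − 1 = 6 completes the 7 down.
R2C2 = 13 − 10 = 3 completes the 13 across.
R3C2 = 9 − 1 = 8 completes the 9 across.
R1C2 = 7 − 5 = 2 completes the 7 across.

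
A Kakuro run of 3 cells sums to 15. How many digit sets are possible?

3 distinct digits from 1–9 sum between 6 and 24.

8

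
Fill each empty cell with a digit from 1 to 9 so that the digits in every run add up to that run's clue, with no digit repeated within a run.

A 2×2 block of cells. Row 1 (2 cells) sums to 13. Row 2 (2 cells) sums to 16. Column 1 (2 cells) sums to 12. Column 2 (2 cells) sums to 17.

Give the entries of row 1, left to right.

5 8

16 in 2 cells must be {7,9}; 17 in 2 cells must be {8,9}.
The 16 across and the 17 down share only 9, so (2,2) = 9.
(1,2) = 17 − 9 = 8 completes the 17 down.
(2,1) = 16 − 9 = 7 completes the 16 across.
(1,1) = 13 − 8 = 5 completes the 13 across.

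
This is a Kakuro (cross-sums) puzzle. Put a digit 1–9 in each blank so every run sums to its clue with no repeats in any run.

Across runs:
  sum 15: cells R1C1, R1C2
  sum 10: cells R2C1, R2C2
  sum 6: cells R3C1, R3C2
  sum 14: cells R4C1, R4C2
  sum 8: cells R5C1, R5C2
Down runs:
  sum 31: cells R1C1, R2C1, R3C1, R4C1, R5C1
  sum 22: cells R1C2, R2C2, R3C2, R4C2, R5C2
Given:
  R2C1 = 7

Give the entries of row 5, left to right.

2 6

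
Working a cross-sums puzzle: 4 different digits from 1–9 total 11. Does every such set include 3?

The only way to make 11 from 4 distinct digits is {1,2,3,5}, which contains 3.

Yes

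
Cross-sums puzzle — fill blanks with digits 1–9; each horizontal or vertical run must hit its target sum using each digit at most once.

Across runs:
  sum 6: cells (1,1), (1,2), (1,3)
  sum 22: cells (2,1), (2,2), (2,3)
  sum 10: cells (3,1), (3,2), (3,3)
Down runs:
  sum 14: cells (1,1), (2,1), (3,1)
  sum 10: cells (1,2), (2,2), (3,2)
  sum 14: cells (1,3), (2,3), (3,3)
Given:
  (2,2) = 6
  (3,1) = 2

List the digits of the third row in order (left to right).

2 3 5

6 in 3 cells must be {1,2,3}.
(1,1) = 3: the only remaining digit allowed by both the 6 across and the 14 down.
(1,2) = 1: the only remaining digit allowed by both the 6 across and the 10 down.
(1,3) = 6 − 4 = 2 completes the 6 across.
(2,1) = 14 − 5 = 9 completes the 14 down.
(2,3) = 22 − 15 = 7 completes the 22 across.
(3,2) = 10 − 7 = 3 completes the 10 down.
(3,3) = 10 − 5 = 5 completes the 10 across.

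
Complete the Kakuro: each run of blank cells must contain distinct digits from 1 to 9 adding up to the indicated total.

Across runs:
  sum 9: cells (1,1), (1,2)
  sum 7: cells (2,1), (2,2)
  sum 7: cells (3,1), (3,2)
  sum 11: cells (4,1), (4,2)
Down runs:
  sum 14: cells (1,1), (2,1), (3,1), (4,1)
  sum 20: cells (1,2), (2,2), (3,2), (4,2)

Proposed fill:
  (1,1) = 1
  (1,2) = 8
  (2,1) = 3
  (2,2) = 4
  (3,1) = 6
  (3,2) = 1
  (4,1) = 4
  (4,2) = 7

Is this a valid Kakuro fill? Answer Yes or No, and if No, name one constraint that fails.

Yes

Across: 1+8=9; 3+4=7; 6+1=7; 4+7=11. Down: 1+3+6+4=14; 8+4+1+7=20. No digit repeats within any run.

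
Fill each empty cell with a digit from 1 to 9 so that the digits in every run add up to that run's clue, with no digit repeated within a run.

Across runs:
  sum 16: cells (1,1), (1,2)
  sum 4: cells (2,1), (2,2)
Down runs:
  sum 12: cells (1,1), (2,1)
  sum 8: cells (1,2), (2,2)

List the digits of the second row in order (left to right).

3 1

16 in 2 cells must be {7,9}; 4 in 2 cells must be {1,3}.
The 16 across and the 8 down share only 7, so (1,2) = 7.
The 4 across and the 12 down share only 3, so (2,1) = 3.
(2,2) = 4 − 3 = 1 completes the 4 across.
(1,1) = 16 − 7 = 9 completes the 16 across.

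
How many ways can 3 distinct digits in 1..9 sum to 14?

3 distinct digits from 1–9 sum between 6 and 24.

8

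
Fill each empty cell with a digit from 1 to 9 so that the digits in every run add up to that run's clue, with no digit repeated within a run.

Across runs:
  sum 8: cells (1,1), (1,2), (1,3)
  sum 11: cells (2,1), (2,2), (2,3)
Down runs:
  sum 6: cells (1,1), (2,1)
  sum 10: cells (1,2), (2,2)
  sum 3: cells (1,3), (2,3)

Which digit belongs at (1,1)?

3 in 2 cells must be {1,2}.
Nothing is forced directly, so branch on (1,3), whose candidates are 1 or 2. If (1,3) = 2: that forces (1,2) = 1, after which (2,2) would have to be in {1,2,3,4,5,6,7,8} for the 11 across but in {9} for the 10 down — contradiction. So (1,3) = 1.
(2,3) = 3 − 1 = 2 completes the 3 down.
Nothing is forced directly, so branch on (1,1), whose candidates are 2 or 4 or 5. If (1,1) = 2: then (1,2) would have to be in {5} for the 8 across but in {1,2,3,4,6,7,8,9} for the 10 down — contradiction. If (1,1) = 4: that forces (1,2) = 3, after which (2,1) would have to be in {1,3,4,5,6,8} for the 11 across but in {2} for the 6 down — contradiction. So (1,1) = 5.
(1,2) = 8 − 6 = 2 completes the 8 across.
(2,1) = 6 − 5 = 1 completes the 6 down.
(2,2) = 11 − 3 = 8 completes the 11 across.

5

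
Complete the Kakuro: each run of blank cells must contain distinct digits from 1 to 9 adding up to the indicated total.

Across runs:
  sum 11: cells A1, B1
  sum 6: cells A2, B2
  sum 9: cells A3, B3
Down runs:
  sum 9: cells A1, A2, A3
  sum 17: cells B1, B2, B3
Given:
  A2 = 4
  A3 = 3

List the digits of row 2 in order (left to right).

4 2

A1 = 9 − 7 = 2 completes the 9 down.
B1 = 11 − 2 = 9 completes the 11 across.
B2 = 6 − 4 = 2 completes the 6 across.
B3 = 9 − 3 = 6 completes the 9 across.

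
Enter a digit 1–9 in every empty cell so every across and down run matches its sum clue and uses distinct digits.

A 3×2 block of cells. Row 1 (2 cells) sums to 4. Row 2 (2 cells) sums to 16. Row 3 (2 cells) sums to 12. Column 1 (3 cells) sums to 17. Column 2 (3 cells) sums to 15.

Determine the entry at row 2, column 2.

4 in 2 cells must be {1,3}; 16 in 2 cells must be {7,9}.
Nothing is forced directly, so branch on (1,1), whose candidates are 1 or 3. If (1,1) = 3: that forces (1,2) = 1, (2,1) = 9, after which (2,2) would have to be in {7} for the 16 across but in {5,6,8,9} for the 15 down — contradiction. So (1,1) = 1.
(1,2) = 4 − 1 = 3 completes the 4 across.
Given what's placed, (2,2) must be 7 to fit the 16 across and 15 down.
(3,2) = 15 − 10 = 5 completes the 15 down.
(2,1) = 16 − 7 = 9 completes the 16 across.
(3,1) = 12 − 5 = 7 completes the 12 across.

7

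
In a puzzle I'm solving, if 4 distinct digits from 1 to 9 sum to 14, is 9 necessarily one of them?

No

Counterexample: {1,2,3,8} sums to 14 without using 9.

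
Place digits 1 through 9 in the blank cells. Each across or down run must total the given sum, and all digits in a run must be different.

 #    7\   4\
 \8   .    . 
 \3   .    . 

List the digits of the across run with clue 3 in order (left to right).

2 1

3 in 2 cells must be {1,2}; 4 in 2 cells must be {1,3}.
The 3 across and the 4 down share only 1, so R2C2 = 1.
R1C2 = 4 − 1 = 3 completes the 4 down.
R2C1 = 3 − 1 = 2 completes the 3 across.
R1C1 = 8 − 3 = 5 completes the 8 across.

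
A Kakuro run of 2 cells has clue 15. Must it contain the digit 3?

No

Counterexample: {6,9} sums to 15 without using 3.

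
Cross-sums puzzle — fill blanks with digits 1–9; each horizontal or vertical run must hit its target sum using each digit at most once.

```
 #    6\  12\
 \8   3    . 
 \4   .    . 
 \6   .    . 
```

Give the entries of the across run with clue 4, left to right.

1, 3

4 in 2 cells must be {1,3}; 6 in 3 cells must be {1,2,3}.
R1C2 = 8 − 3 = 5 completes the 8 across.
R2C1 = 1: the only remaining digit allowed by both the 4 across and the 6 down.
R2C2 = 4 − 1 = 3 completes the 4 across.
R3C1 = 6 − 4 = 2 completes the 6 down.
R3C2 = 6 − 2 = 4 completes the 6 across.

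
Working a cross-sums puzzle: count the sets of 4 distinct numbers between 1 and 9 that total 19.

4 distinct digits from 1–9 sum between 10 and 30.

11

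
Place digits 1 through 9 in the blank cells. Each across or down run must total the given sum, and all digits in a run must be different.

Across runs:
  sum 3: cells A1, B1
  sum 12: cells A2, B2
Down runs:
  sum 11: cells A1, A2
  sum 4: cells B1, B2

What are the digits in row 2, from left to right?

3 in 2 cells must be {1,2}; 4 in 2 cells must be {1,3}.
The 3 across and the 11 down share only 2, so A1 = 2.
B1 = 3 − 2 = 1 completes the 3 across.
A2 = 11 − 2 = 9 completes the 11 down.
B2 = 12 − 9 = 3 completes the 12 across.

9 3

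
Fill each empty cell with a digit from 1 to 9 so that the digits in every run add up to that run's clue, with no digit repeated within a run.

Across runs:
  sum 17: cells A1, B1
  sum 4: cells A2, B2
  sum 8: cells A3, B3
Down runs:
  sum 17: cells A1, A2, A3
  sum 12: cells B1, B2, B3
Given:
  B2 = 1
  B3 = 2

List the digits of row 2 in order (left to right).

17 in 2 cells must be {8,9}; 4 in 2 cells must be {1,3}.
B1 = 12 − 3 = 9 completes the 12 down.
A2 = 4 − 1 = 3 completes the 4 across.
A3 = 8 − 2 = 6 completes the 8 across.
A1 = 17 − 9 = 8 completes the 17 across.

3, 1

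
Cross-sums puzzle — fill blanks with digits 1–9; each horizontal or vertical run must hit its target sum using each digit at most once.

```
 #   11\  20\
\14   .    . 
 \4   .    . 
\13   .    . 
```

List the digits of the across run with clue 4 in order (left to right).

4 in 2 cells must be {1,3}.
The 4 across and the 20 down share only 3, so R2C2 = 3.
R2C1 = 4 − 3 = 1 completes the 4 across.
Nothing is forced directly, so branch on R1C1, whose candidates are 6 or 8. If R1C1 = 8: then R1C2 would have to be in {6} for the 14 across but in {8,9} for the 20 down — contradiction. So R1C1 = 6.
R1C2 = 14 − 6 = 8 completes the 14 across.
R3C1 = 11 − 7 = 4 completes the 11 down.
R3C2 = 13 − 4 = 9 completes the 13 across.

1 3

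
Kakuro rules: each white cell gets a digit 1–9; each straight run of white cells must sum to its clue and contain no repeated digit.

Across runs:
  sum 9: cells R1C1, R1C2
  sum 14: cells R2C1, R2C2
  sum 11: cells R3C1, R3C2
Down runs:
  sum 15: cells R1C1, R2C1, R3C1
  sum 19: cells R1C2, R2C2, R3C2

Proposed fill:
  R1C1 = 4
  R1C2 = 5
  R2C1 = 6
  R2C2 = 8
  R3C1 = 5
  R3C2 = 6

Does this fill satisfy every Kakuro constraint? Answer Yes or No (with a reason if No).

Yes

Across: 4+5=9; 6+8=14; 5+6=11. Down: 4+6+5=15; 5+8+6=19. No digit repeats within any run.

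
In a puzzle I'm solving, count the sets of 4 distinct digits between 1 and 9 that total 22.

4 distinct digits from 1–9 sum between 10 and 30.

11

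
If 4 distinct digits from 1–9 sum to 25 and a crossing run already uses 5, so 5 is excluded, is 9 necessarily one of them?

No

Counterexample: {4,6,7,8} sums to 25 under that restriction without using 9.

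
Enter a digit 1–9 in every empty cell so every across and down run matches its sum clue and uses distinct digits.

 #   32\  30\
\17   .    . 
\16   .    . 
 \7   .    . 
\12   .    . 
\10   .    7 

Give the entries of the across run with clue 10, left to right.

3 7

17 in 2 cells must be {8,9}; 16 in 2 cells must be {7,9}.
R2C2 = 9: the only remaining digit allowed by both the 16 across and the 30 down.
R5C1 = 10 − 7 = 3 completes the 10 across.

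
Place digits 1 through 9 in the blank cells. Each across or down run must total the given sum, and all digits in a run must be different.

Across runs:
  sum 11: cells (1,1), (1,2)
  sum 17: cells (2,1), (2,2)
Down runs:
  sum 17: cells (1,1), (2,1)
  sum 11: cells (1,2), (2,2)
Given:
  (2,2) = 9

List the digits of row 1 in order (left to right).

17 in 2 cells must be {8,9}.
(1,2) = 11 − 9 = 2 completes the 11 down.
(2,1) = 17 − 9 = 8 completes the 17 across.
(1,1) = 11 − 2 = 9 completes the 11 across.

9 2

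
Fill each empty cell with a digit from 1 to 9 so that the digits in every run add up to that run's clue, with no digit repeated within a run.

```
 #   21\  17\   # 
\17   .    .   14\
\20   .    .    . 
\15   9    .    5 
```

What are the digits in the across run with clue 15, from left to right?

9 1 5

17 in 2 cells must be {8,9}.
R1C1 = 8: the only remaining digit allowed by both the 17 across and the 21 down.
R1C2 = 17 − 8 = 9 completes the 17 across.
R2C1 = 21 − 17 = 4 completes the 21 down.
R2C2 = 7: the only remaining digit allowed by both the 20 across and the 17 down.
R2C3 = 20 − 11 = 9 completes the 20 across.
R3C2 = 15 − 14 = 1 completes the 15 across.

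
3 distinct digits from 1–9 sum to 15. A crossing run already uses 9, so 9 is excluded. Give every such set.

3 distinct digits from 1–9 sum between 6 and 24.
Dropping sets that contain 9.

{1,6,8}; {2,5,8}; {2,6,7}; {3,4,8}; {3,5,7}; {4,5,6}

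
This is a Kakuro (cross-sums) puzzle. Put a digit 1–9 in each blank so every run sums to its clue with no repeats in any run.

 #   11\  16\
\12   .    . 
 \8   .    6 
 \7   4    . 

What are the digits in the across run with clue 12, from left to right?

Given what's placed, R1C1 must be 5 to fit the 12 across and 11 down.
R1C2 = 12 − 5 = 7 completes the 12 across.
R2C1 = 8 − 6 = 2 completes the 8 across.
R3C2 = 7 − 4 = 3 completes the 7 across.

5 7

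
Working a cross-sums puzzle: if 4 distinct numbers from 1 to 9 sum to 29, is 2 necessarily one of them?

No

The only way to make 29 from 4 distinct digits is {5,7,8,9}, which does not contain 2.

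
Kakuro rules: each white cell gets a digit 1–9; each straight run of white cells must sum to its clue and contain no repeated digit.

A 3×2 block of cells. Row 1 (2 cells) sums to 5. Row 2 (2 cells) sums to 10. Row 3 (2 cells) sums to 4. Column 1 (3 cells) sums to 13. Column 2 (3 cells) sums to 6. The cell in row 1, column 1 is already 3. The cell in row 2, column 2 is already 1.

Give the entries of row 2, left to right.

9, 1

4 in 2 cells must be {1,3}; 6 in 3 cells must be {1,2,3}.
(1,2) = 5 − 3 = 2 completes the 5 across.
(2,1) = 10 − 1 = 9 completes the 10 across.
(3,1) = 13 − 12 = 1 completes the 13 down.
(3,2) = 4 − 1 = 3 completes the 4 across.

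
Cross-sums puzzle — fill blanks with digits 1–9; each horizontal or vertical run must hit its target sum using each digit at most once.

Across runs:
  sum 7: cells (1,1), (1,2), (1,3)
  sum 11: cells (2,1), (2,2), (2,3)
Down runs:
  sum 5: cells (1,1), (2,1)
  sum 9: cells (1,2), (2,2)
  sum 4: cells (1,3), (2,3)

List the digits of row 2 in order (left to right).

7 in 3 cells must be {1,2,4}; 4 in 2 cells must be {1,3}.
The 7 across and the 4 down share only 1, so (1,3) = 1.
(2,3) = 4 − 1 = 3 completes the 4 down.
Nothing is forced directly, so branch on (2,1), whose candidates are 1 or 2. If (2,1) = 2: then (1,1) would have to be in {2,4} for the 7 across but in {3} for the 5 down — contradiction. So (2,1) = 1.
(1,1) = 5 − 1 = 4 completes the 5 down.
(1,2) = 7 − 5 = 2 completes the 7 across.
(2,2) = 11 − 4 = 7 completes the 11 across.

1, 7, 3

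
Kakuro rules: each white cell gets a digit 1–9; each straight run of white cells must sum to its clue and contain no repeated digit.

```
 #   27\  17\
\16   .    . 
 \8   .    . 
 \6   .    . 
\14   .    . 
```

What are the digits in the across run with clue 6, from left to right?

5 1

16 in 2 cells must be {7,9}.
Nothing is forced directly, so branch on R3C1, whose candidates are 4 or 5. If R3C1 = 4: that forces R1C1 = 9, R1C2 = 7, R2C1 = 6, R2C2 = 2, after which R3C2 would have to be in {2} for the 6 across but in {3,5} for the 17 down — contradiction. So R3C1 = 5.
R3C2 = 6 − 5 = 1 completes the 6 across.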